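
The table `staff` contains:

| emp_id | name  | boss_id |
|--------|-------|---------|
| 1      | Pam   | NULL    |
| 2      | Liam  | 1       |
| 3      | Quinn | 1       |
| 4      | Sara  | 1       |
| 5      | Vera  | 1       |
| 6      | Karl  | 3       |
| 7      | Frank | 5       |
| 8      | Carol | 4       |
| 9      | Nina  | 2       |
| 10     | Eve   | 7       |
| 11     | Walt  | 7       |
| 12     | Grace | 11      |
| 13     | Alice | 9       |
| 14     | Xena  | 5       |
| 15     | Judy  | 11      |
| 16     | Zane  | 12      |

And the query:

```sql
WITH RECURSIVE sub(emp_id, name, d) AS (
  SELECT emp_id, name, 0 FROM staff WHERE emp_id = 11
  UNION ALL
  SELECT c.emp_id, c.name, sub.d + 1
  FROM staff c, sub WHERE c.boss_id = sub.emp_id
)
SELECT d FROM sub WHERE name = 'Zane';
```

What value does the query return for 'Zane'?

2

Base: emp_id=11 (Walt) at d 0.
Iteration 1: rows with boss_id in {11} -> Grace (id 12, d 1), Judy (id 15, d 1).
Iteration 2: rows with boss_id in {12,15} -> Zane (id 16, d 2).
Iteration 3: no rows with boss_id in {16}; recursion stops.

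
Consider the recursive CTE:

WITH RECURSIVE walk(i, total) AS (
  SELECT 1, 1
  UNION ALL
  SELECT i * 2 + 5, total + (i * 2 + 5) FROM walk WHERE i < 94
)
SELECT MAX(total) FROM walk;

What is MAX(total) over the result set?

Base: i=1, total=1.
Iteration 1: 1 < 94 holds -> i = 1 * 2 + 5 = 7, total = 1 + 7 = 8.
Iteration 2: 7 < 94 holds -> i = 7 * 2 + 5 = 19, total = 8 + 19 = 27.
Iteration 3: 19 < 94 holds -> i = 19 * 2 + 5 = 43, total = 27 + 43 = 70.
Iteration 4: 43 < 94 holds -> i = 43 * 2 + 5 = 91, total = 70 + 91 = 161.
Iteration 5: 91 < 94 holds -> i = 91 * 2 + 5 = 187, total = 161 + 187 = 348.
Iteration 6: 187 < 94 fails; recursion stops.
total values: 1, 8, 27, 70, 161, 348; the maximum is 348.

348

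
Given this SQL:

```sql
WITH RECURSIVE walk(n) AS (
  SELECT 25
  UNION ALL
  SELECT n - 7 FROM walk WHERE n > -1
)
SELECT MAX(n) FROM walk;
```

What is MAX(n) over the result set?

Base: n=25.
Iteration 1: 25 > -1 holds -> n = 25 - 7 = 18.
Iteration 2: 18 > -1 holds -> n = 18 - 7 = 11.
Iteration 3: 11 > -1 holds -> n = 11 - 7 = 4.
Iteration 4: 4 > -1 holds -> n = 4 - 7 = -3.
Iteration 5: -3 > -1 fails; recursion stops.
n values: 25, 18, 11, 4, -3; the maximum is 25.

25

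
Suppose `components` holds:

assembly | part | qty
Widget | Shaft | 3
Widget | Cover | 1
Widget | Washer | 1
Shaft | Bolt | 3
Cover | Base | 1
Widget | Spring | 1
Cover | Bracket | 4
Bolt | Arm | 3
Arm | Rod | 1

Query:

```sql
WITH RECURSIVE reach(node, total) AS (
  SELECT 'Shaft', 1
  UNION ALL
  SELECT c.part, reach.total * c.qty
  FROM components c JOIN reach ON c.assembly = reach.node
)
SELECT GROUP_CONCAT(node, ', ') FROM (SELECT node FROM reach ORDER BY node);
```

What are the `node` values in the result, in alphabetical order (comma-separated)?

Arm, Bolt, Rod, Shaft

Base: (Shaft, total=1).
Iteration 1: components of {Shaft} -> Bolt = 1*3 = 3.
Iteration 2: components of {Bolt} -> Arm = 3*3 = 9.
Iteration 3: components of {Arm} -> Rod = 9*1 = 9.
Iteration 4: no further components; recursion stops.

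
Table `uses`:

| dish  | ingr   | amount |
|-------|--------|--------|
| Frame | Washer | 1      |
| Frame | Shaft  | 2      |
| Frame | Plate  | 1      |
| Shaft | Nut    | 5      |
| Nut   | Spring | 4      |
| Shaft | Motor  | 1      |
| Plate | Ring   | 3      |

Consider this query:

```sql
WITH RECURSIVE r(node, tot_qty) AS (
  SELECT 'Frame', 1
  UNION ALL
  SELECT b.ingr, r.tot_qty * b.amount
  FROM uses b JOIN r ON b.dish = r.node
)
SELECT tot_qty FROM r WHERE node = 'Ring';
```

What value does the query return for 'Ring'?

Base: (Frame, tot_qty=1).
Iteration 1: components of {Frame} -> Plate = 1*1 = 1, Shaft = 1*2 = 2, Washer = 1*1 = 1.
Iteration 2: components of {Plate,Shaft,Washer} -> Motor = 2*1 = 2, Nut = 2*5 = 10, Ring = 1*3 = 3.
Iteration 3: components of {Motor,Nut,Ring} -> Spring = 10*4 = 40.
Iteration 4: no further components; recursion stops.

3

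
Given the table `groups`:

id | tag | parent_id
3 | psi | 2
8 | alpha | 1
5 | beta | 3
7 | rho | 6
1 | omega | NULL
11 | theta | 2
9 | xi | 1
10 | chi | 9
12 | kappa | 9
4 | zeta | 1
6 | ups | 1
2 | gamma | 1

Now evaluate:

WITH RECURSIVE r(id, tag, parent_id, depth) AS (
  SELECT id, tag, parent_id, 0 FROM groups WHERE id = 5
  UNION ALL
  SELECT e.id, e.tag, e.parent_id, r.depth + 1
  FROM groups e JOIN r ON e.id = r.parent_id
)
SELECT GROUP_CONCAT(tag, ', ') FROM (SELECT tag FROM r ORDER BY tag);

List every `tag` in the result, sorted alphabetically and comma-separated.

beta, gamma, omega, psi

Base: id=5 (beta), parent_id=3, depth 0.
Iteration 1: join on id=3 -> psi (id 3, parent_id=2, depth 1).
Iteration 2: join on id=2 -> gamma (id 2, parent_id=1, depth 2).
Iteration 3: join on id=1 -> omega (id 1, parent_id=NULL, depth 3).
Iteration 4: parent_id is NULL; no match; recursion stops.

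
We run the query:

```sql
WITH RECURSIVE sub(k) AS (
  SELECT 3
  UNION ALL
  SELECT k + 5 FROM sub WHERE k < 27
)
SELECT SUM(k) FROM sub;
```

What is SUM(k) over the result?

Base: k=3.
Iteration 1: 3 < 27 holds -> k = 3 + 5 = 8.
Iteration 2: 8 < 27 holds -> k = 8 + 5 = 13.
Iteration 3: 13 < 27 holds -> k = 13 + 5 = 18.
Iteration 4: 18 < 27 holds -> k = 18 + 5 = 23.
Iteration 5: 23 < 27 holds -> k = 23 + 5 = 28.
Iteration 6: 28 < 27 fails; recursion stops.
SUM(k) = 3 + 8 + 13 + 18 + 23 + 28 = 93.

93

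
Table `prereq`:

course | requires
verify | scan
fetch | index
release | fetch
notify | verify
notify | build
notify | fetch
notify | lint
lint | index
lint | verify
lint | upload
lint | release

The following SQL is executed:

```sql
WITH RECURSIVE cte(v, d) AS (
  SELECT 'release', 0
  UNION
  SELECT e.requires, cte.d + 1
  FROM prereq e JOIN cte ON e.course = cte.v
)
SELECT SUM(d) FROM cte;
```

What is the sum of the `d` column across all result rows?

3

Base: (release, d=0).
Iteration 1: edges from {release} -> (fetch, d=1).
Iteration 2: edges from {fetch} -> (index, d=2).
Iteration 3: no outgoing edges from {index}; recursion stops.
SUM(d) = 0 + 1 + 2 = 3.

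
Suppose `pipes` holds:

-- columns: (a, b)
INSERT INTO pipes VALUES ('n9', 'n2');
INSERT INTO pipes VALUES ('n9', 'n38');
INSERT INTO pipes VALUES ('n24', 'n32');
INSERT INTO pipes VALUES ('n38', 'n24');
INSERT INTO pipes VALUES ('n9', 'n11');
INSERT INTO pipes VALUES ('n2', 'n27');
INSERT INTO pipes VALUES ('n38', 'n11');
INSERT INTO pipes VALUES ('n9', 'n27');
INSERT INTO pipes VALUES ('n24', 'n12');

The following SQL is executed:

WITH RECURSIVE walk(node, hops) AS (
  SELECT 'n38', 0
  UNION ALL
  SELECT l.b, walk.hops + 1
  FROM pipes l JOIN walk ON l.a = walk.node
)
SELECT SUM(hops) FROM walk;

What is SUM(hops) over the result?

6

Base: (n38, hops=0).
Iteration 1: edges from {n38} -> (n11, hops=1), (n24, hops=1).
Iteration 2: edges from {n11,n24} -> (n12, hops=2), (n32, hops=2).
Iteration 3: no outgoing edges from {n12,n32}; recursion stops.
SUM(hops) = 0 + 1 + 1 + 2 + 2 = 6.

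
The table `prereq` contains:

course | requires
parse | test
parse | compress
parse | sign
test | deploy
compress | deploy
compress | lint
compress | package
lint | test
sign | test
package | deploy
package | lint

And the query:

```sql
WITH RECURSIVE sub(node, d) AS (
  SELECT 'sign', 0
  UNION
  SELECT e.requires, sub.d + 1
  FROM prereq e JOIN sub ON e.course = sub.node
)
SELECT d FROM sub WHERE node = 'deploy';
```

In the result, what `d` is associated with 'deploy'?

2

Base: (sign, d=0).
Iteration 1: edges from {sign} -> (test, d=1).
Iteration 2: edges from {test} -> (deploy, d=2).
Iteration 3: no outgoing edges from {deploy}; recursion stops.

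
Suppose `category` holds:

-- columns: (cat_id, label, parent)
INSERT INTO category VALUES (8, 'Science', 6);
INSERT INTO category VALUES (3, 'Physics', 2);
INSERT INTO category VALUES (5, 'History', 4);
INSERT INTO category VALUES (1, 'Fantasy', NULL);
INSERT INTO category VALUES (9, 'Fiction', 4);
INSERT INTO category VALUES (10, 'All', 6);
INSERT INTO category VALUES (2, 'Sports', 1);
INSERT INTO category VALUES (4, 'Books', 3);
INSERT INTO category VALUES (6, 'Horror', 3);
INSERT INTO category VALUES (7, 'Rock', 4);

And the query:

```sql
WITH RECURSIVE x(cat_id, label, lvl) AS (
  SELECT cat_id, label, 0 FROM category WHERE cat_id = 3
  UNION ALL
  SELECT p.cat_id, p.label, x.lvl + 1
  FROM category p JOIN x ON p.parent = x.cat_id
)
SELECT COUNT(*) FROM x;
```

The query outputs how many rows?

8

Base: cat_id=3 (Physics) at lvl 0.
Iteration 1: rows with parent in {3} -> Books (id 4, lvl 1), Horror (id 6, lvl 1).
Iteration 2: rows with parent in {4,6} -> History (id 5, lvl 2), Rock (id 7, lvl 2), Science (id 8, lvl 2), Fiction (id 9, lvl 2), All (id 10, lvl 2).
Iteration 3: no rows with parent in {5,7,8,9,10}; recursion stops.
Total rows emitted: 8.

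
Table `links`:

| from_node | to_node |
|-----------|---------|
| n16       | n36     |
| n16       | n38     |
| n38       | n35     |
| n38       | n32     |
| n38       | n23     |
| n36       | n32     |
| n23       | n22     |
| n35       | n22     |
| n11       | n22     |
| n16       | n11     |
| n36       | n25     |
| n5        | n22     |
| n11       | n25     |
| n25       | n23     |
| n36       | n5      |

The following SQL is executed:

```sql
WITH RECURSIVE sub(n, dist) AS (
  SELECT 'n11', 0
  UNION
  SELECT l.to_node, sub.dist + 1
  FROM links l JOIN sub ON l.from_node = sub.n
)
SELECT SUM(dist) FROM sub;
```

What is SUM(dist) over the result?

7

Base: (n11, dist=0).
Iteration 1: edges from {n11} -> (n22, dist=1), (n25, dist=1).
Iteration 2: edges from {n22,n25} -> (n23, dist=2).
Iteration 3: edges from {n23} -> (n22, dist=3).
Iteration 4: no outgoing edges from {n22}; recursion stops.
SUM(dist) = 0 + 1 + 1 + 2 + 3 = 7.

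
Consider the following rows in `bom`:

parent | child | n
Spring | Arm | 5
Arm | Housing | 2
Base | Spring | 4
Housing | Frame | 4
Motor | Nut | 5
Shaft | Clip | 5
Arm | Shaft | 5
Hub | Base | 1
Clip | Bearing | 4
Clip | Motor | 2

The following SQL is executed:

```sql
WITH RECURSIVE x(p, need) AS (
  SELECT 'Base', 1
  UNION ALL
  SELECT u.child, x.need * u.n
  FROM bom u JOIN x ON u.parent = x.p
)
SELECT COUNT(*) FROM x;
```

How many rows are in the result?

10

Base: (Base, need=1).
Iteration 1: components of {Base} -> Spring = 1*4 = 4.
Iteration 2: components of {Spring} -> Arm = 4*5 = 20.
Iteration 3: components of {Arm} -> Housing = 20*2 = 40, Shaft = 20*5 = 100.
Iteration 4: components of {Housing,Shaft} -> Clip = 100*5 = 500, Frame = 40*4 = 160.
Iteration 5: components of {Clip,Frame} -> Bearing = 500*4 = 2000, Motor = 500*2 = 1000.
Iteration 6: components of {Bearing,Motor} -> Nut = 1000*5 = 5000.
Iteration 7: no further components; recursion stops.
Total rows emitted: 10.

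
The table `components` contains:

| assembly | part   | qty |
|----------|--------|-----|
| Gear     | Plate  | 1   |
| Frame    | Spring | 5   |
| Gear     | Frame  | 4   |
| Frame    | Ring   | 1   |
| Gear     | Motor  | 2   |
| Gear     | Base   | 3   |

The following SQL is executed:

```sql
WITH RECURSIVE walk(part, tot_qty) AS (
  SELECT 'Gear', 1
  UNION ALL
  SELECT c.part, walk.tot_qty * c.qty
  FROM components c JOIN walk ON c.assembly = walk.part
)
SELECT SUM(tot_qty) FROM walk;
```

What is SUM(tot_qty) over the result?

Base: (Gear, tot_qty=1).
Iteration 1: components of {Gear} -> Base = 1*3 = 3, Frame = 1*4 = 4, Motor = 1*2 = 2, Plate = 1*1 = 1.
Iteration 2: components of {Base,Frame,Motor,Plate} -> Ring = 4*1 = 4, Spring = 4*5 = 20.
Iteration 3: no further components; recursion stops.
SUM(tot_qty) = 1 + 1 + 4 + 3 + 2 + 20 + 4 = 35.

35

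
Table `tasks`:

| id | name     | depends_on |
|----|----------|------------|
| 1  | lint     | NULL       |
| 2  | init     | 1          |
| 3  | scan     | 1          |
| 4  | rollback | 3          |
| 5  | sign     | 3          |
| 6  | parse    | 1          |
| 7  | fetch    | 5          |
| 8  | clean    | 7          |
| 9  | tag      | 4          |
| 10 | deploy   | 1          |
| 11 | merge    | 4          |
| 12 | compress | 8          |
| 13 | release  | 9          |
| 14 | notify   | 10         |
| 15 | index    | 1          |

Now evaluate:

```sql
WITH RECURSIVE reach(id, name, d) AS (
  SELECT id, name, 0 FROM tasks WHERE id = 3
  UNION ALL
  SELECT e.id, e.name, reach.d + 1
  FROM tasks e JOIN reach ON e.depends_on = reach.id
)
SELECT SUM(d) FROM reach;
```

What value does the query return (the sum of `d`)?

Base: id=3 (scan) at d 0.
Iteration 1: rows with depends_on in {3} -> rollback (id 4, d 1), sign (id 5, d 1).
Iteration 2: rows with depends_on in {4,5} -> fetch (id 7, d 2), tag (id 9, d 2), merge (id 11, d 2).
Iteration 3: rows with depends_on in {7,9,11} -> clean (id 8, d 3), release (id 13, d 3).
Iteration 4: rows with depends_on in {8,13} -> compress (id 12, d 4).
Iteration 5: no rows with depends_on in {12}; recursion stops.
SUM(d) = 0 + 1 + 1 + 2 + 2 + 2 + 3 + 3 + 4 = 18.

18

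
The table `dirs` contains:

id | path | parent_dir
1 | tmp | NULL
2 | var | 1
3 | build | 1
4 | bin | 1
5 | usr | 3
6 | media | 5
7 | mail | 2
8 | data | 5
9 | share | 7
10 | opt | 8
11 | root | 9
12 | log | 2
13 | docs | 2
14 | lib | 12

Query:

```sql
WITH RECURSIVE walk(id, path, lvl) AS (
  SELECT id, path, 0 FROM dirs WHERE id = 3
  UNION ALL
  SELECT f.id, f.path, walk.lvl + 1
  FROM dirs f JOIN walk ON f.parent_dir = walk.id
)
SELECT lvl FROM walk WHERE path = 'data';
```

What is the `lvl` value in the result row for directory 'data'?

2

Base: id=3 (build) at lvl 0.
Iteration 1: rows with parent_dir in {3} -> usr (id 5, lvl 1).
Iteration 2: rows with parent_dir in {5} -> media (id 6, lvl 2), data (id 8, lvl 2).
Iteration 3: rows with parent_dir in {6,8} -> opt (id 10, lvl 3).
Iteration 4: no rows with parent_dir in {10}; recursion stops.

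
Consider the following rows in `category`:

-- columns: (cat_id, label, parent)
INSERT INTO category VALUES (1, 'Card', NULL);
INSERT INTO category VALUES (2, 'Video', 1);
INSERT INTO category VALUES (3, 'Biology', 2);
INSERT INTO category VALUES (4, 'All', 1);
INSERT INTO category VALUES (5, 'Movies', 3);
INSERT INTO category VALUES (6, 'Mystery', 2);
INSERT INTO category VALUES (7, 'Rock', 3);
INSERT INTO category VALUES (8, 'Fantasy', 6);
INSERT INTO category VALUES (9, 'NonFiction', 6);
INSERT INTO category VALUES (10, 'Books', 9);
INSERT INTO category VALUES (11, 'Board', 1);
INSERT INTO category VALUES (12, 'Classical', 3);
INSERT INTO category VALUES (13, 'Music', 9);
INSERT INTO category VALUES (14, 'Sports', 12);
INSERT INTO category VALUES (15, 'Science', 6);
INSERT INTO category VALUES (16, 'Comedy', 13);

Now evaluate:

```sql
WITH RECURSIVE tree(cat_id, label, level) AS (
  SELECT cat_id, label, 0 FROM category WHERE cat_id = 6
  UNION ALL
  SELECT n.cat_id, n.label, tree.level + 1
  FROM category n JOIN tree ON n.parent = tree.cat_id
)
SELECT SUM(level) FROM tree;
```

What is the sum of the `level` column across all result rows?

Base: cat_id=6 (Mystery) at level 0.
Iteration 1: rows with parent in {6} -> Fantasy (id 8, level 1), NonFiction (id 9, level 1), Science (id 15, level 1).
Iteration 2: rows with parent in {8,9,15} -> Books (id 10, level 2), Music (id 13, level 2).
Iteration 3: rows with parent in {10,13} -> Comedy (id 16, level 3).
Iteration 4: no rows with parent in {16}; recursion stops.
SUM(level) = 0 + 1 + 1 + 1 + 2 + 2 + 3 = 10.

10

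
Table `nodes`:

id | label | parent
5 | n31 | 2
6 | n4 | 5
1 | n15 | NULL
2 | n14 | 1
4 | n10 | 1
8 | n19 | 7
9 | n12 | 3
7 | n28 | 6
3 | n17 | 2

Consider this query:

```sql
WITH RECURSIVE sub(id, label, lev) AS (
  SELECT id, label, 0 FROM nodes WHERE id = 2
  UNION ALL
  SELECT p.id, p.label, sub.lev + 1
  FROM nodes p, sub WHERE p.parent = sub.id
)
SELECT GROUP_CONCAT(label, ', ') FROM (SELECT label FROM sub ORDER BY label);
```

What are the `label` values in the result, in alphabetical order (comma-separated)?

Base: id=2 (n14) at lev 0.
Iteration 1: rows with parent in {2} -> n17 (id 3, lev 1), n31 (id 5, lev 1).
Iteration 2: rows with parent in {3,5} -> n4 (id 6, lev 2), n12 (id 9, lev 2).
Iteration 3: rows with parent in {6,9} -> n28 (id 7, lev 3).
Iteration 4: rows with parent in {7} -> n19 (id 8, lev 4).
Iteration 5: no rows with parent in {8}; recursion stops.

n12, n14, n17, n19, n28, n31, n4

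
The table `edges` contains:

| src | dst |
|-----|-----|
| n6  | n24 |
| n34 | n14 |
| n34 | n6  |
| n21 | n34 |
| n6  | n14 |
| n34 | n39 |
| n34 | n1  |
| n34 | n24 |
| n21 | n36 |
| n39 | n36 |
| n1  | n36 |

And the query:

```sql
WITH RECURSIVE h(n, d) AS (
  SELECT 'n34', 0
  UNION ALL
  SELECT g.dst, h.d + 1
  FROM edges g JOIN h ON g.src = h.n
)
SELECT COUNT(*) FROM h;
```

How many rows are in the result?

Base: (n34, d=0).
Iteration 1: edges from {n34} -> (n1, d=1), (n14, d=1), (n24, d=1), (n39, d=1), (n6, d=1).
Iteration 2: edges from {n1,n14,n24,n39,n6} -> (n14, d=2), (n24, d=2), (n36, d=2) x2. [UNION ALL keeps all 4 new rows, including repeats]
Iteration 3: no outgoing edges from {n14,n24,n36}; recursion stops.
Total rows emitted: 10.

10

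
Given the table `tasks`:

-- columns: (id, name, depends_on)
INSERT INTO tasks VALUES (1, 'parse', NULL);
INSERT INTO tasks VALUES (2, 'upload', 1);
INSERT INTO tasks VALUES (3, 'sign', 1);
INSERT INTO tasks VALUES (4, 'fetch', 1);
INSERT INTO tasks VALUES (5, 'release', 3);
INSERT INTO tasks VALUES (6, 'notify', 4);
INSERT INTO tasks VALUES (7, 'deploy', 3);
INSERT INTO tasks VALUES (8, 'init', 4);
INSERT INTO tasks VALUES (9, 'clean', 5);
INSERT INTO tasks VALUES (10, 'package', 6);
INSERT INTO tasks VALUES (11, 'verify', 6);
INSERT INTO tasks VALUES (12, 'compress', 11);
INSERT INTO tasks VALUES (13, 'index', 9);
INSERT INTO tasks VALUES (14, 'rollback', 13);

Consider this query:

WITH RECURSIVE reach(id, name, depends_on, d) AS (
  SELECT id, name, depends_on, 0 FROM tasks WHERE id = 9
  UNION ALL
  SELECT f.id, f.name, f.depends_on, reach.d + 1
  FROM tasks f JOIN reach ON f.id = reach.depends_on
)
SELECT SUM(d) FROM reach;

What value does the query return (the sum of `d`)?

6

Base: id=9 (clean), depends_on=5, d 0.
Iteration 1: join on id=5 -> release (id 5, depends_on=3, d 1).
Iteration 2: join on id=3 -> sign (id 3, depends_on=1, d 2).
Iteration 3: join on id=1 -> parse (id 1, depends_on=NULL, d 3).
Iteration 4: depends_on is NULL; no match; recursion stops.
SUM(d) = 0 + 1 + 2 + 3 = 6.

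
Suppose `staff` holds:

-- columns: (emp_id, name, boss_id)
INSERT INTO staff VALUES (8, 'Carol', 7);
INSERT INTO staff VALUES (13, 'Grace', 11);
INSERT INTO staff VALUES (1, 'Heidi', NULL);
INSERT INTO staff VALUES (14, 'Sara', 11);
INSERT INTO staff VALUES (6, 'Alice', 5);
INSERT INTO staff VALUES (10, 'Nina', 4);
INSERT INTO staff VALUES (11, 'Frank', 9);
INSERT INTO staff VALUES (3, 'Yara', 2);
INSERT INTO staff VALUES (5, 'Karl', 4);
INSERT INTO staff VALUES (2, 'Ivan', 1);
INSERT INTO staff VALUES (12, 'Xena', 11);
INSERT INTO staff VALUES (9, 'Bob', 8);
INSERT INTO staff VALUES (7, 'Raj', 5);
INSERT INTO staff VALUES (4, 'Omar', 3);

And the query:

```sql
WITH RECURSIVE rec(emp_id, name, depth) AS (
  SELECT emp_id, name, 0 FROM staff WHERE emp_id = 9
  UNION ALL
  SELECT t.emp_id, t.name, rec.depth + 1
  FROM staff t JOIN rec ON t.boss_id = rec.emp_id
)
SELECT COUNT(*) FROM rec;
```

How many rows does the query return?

Base: emp_id=9 (Bob) at depth 0.
Iteration 1: rows with boss_id in {9} -> Frank (id 11, depth 1).
Iteration 2: rows with boss_id in {11} -> Xena (id 12, depth 2), Grace (id 13, depth 2), Sara (id 14, depth 2).
Iteration 3: no rows with boss_id in {12,13,14}; recursion stops.
Total rows emitted: 5.

5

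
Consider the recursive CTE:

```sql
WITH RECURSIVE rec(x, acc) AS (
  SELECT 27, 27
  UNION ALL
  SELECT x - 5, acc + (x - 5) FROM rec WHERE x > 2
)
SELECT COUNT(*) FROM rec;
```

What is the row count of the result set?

Base: x=27, acc=27.
Iteration 1: 27 > 2 holds -> x = 27 - 5 = 22, acc = 27 + 22 = 49.
Iteration 2: 22 > 2 holds -> x = 22 - 5 = 17, acc = 49 + 17 = 66.
Iteration 3: 17 > 2 holds -> x = 17 - 5 = 12, acc = 66 + 12 = 78.
Iteration 4: 12 > 2 holds -> x = 12 - 5 = 7, acc = 78 + 7 = 85.
Iteration 5: 7 > 2 holds -> x = 7 - 5 = 2, acc = 85 + 2 = 87.
Iteration 6: 2 > 2 fails; recursion stops.
Total rows emitted: 6.

6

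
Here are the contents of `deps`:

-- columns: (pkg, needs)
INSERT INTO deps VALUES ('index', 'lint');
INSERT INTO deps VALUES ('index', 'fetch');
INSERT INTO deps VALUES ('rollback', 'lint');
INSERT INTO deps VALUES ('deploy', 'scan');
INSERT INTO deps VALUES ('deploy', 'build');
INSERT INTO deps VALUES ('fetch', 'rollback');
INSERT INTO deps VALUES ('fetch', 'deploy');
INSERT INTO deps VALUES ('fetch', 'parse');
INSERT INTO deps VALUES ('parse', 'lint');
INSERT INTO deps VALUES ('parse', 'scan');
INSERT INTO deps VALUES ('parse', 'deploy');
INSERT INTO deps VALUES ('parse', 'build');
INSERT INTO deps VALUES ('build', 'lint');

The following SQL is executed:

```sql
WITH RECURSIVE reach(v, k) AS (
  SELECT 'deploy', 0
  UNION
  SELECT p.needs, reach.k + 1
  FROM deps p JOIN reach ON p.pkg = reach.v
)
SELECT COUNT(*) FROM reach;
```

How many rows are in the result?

Base: (deploy, k=0).
Iteration 1: edges from {deploy} -> (build, k=1), (scan, k=1).
Iteration 2: edges from {build,scan} -> (lint, k=2).
Iteration 3: no outgoing edges from {lint}; recursion stops.
Total rows emitted: 4.

4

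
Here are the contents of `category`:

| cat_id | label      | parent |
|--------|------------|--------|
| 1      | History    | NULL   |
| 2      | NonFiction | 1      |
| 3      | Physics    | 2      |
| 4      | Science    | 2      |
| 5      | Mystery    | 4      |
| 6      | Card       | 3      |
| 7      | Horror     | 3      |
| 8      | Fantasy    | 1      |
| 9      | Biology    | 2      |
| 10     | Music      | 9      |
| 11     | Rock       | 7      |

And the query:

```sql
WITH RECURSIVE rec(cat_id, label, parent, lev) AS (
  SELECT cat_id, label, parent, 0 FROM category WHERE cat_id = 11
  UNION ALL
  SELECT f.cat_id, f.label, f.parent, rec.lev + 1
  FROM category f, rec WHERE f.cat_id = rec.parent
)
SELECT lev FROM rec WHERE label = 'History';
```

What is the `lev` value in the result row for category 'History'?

4

Base: cat_id=11 (Rock), parent=7, lev 0.
Iteration 1: join on cat_id=7 -> Horror (id 7, parent=3, lev 1).
Iteration 2: join on cat_id=3 -> Physics (id 3, parent=2, lev 2).
Iteration 3: join on cat_id=2 -> NonFiction (id 2, parent=1, lev 3).
Iteration 4: join on cat_id=1 -> History (id 1, parent=NULL, lev 4).
Iteration 5: parent is NULL; no match; recursion stops.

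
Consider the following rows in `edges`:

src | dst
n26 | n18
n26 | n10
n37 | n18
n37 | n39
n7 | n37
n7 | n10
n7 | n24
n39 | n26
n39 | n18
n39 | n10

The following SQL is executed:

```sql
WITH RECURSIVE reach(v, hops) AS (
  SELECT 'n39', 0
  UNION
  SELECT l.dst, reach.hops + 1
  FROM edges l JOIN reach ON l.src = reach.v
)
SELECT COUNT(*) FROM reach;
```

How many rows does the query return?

Base: (n39, hops=0).
Iteration 1: edges from {n39} -> (n10, hops=1), (n18, hops=1), (n26, hops=1).
Iteration 2: edges from {n10,n18,n26} -> (n10, hops=2), (n18, hops=2).
Iteration 3: no outgoing edges from {n10,n18}; recursion stops.
Total rows emitted: 6.

6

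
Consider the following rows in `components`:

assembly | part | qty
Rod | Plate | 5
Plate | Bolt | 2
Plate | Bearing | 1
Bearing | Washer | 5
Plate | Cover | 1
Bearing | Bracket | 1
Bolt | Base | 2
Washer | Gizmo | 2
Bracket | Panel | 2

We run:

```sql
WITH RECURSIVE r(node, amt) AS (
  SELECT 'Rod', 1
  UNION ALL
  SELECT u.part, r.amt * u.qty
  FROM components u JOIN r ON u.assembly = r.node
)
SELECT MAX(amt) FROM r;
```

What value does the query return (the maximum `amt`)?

50

Base: (Rod, amt=1).
Iteration 1: components of {Rod} -> Plate = 1*5 = 5.
Iteration 2: components of {Plate} -> Bearing = 5*1 = 5, Bolt = 5*2 = 10, Cover = 5*1 = 5.
Iteration 3: components of {Bearing,Bolt,Cover} -> Base = 10*2 = 20, Bracket = 5*1 = 5, Washer = 5*5 = 25.
Iteration 4: components of {Base,Bracket,Washer} -> Gizmo = 25*2 = 50, Panel = 5*2 = 10.
Iteration 5: no further components; recursion stops.
amt values: 1, 5, 10, 5, 5, 20, 25, 5, 50, 10; the maximum is 50.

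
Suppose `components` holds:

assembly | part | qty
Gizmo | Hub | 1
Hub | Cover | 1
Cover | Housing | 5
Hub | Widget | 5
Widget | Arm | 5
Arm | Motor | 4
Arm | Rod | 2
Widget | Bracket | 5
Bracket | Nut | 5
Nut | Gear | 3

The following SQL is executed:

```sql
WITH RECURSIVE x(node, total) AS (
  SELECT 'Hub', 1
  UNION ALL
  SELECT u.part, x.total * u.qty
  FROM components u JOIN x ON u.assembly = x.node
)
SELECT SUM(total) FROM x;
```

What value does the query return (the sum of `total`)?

712

Base: (Hub, total=1).
Iteration 1: components of {Hub} -> Cover = 1*1 = 1, Widget = 1*5 = 5.
Iteration 2: components of {Cover,Widget} -> Arm = 5*5 = 25, Bracket = 5*5 = 25, Housing = 1*5 = 5.
Iteration 3: components of {Arm,Bracket,Housing} -> Motor = 25*4 = 100, Nut = 25*5 = 125, Rod = 25*2 = 50.
Iteration 4: components of {Motor,Nut,Rod} -> Gear = 125*3 = 375.
Iteration 5: no further components; recursion stops.
SUM(total) = 1 + 1 + 5 + 5 + 25 + 25 + 100 + 50 + 125 + 375 = 712.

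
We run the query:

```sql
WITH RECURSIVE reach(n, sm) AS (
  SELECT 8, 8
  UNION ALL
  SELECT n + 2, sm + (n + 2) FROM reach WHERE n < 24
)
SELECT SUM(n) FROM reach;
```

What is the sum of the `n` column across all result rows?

Base: n=8, sm=8.
Iteration 1: 8 < 24 holds -> n = 8 + 2 = 10, sm = 8 + 10 = 18.
Iteration 2: 10 < 24 holds -> n = 10 + 2 = 12, sm = 18 + 12 = 30.
Iteration 3: 12 < 24 holds -> n = 12 + 2 = 14, sm = 30 + 14 = 44.
Iteration 4: 14 < 24 holds -> n = 14 + 2 = 16, sm = 44 + 16 = 60.
Iteration 5: 16 < 24 holds -> n = 16 + 2 = 18, sm = 60 + 18 = 78.
Iteration 6: 18 < 24 holds -> n = 18 + 2 = 20, sm = 78 + 20 = 98.
Iteration 7: 20 < 24 holds -> n = 20 + 2 = 22, sm = 98 + 22 = 120.
Iteration 8: 22 < 24 holds -> n = 22 + 2 = 24, sm = 120 + 24 = 144.
Iteration 9: 24 < 24 fails; recursion stops.
SUM(n) = 8 + 10 + 12 + 14 + 16 + 18 + 20 + 22 + 24 = 144.

144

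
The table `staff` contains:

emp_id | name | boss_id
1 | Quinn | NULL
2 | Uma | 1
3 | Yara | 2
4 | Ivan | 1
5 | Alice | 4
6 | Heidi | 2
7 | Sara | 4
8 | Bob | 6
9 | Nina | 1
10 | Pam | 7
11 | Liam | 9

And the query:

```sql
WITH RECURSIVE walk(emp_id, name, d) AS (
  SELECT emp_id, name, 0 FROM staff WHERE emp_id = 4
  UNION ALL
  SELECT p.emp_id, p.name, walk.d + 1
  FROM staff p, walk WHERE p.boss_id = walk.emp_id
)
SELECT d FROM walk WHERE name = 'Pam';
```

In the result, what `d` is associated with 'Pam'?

Base: emp_id=4 (Ivan) at d 0.
Iteration 1: rows with boss_id in {4} -> Alice (id 5, d 1), Sara (id 7, d 1).
Iteration 2: rows with boss_id in {5,7} -> Pam (id 10, d 2).
Iteration 3: no rows with boss_id in {10}; recursion stops.

2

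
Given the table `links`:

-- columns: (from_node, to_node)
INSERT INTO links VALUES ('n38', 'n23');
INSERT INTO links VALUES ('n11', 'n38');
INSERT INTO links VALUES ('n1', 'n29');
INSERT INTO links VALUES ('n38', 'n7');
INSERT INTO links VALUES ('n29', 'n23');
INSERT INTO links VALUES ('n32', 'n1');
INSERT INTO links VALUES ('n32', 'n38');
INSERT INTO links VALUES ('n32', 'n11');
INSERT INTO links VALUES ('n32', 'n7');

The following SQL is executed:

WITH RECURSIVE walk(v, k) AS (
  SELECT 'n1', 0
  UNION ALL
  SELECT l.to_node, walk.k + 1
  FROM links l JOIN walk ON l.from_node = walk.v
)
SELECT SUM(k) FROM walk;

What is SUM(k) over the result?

Base: (n1, k=0).
Iteration 1: edges from {n1} -> (n29, k=1).
Iteration 2: edges from {n29} -> (n23, k=2).
Iteration 3: no outgoing edges from {n23}; recursion stops.
SUM(k) = 0 + 1 + 2 = 3.

3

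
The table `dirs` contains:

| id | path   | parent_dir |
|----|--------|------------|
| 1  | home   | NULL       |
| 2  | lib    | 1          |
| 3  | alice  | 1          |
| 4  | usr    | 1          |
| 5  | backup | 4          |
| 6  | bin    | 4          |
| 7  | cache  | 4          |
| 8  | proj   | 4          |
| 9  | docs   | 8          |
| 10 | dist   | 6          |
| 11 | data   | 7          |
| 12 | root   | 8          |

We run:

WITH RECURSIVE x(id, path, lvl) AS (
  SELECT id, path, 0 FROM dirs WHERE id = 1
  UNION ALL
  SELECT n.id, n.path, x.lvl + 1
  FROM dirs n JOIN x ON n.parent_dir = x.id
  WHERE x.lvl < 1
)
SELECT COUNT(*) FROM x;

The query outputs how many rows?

Base: id=1 (home) at lvl 0.
Iteration 1: rows with parent_dir in {1} -> lib (id 2, lvl 1), alice (id 3, lvl 1), usr (id 4, lvl 1).
Iteration 2: lvl < 1 fails for all current rows; recursion stops.
Total rows emitted: 4.

4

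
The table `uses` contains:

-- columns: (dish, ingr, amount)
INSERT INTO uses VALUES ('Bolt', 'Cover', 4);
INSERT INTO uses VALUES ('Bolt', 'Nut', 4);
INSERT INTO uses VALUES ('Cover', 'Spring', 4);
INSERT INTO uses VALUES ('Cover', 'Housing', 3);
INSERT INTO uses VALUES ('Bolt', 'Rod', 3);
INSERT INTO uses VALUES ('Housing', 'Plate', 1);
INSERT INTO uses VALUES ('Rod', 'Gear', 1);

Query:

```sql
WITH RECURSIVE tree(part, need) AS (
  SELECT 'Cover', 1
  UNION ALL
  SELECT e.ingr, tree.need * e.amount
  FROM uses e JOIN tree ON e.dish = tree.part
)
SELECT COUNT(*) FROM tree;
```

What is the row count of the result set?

Base: (Cover, need=1).
Iteration 1: components of {Cover} -> Housing = 1*3 = 3, Spring = 1*4 = 4.
Iteration 2: components of {Housing,Spring} -> Plate = 3*1 = 3.
Iteration 3: no further components; recursion stops.
Total rows emitted: 4.

4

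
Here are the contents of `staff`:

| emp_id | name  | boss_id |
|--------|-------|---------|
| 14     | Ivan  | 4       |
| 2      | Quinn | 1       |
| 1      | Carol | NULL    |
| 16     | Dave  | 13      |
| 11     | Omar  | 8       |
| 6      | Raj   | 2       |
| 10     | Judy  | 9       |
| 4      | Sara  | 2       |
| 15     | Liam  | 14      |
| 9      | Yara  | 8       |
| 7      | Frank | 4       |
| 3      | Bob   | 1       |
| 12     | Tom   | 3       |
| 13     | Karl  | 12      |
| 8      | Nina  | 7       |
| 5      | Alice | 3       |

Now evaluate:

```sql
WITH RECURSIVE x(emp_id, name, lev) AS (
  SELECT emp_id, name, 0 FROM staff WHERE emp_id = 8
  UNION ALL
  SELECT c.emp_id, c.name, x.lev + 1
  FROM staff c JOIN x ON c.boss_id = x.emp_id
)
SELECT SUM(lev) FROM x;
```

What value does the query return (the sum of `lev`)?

4

Base: emp_id=8 (Nina) at lev 0.
Iteration 1: rows with boss_id in {8} -> Yara (id 9, lev 1), Omar (id 11, lev 1).
Iteration 2: rows with boss_id in {9,11} -> Judy (id 10, lev 2).
Iteration 3: no rows with boss_id in {10}; recursion stops.
SUM(lev) = 0 + 1 + 1 + 2 = 4.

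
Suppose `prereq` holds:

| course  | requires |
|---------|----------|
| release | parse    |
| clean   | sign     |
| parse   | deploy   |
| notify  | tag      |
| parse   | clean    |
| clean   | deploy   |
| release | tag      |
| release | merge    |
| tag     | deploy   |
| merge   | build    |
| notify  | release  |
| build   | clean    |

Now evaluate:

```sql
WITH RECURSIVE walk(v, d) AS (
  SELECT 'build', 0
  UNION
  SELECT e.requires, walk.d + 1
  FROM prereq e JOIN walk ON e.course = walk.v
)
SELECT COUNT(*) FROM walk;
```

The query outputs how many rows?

Base: (build, d=0).
Iteration 1: edges from {build} -> (clean, d=1).
Iteration 2: edges from {clean} -> (deploy, d=2), (sign, d=2).
Iteration 3: no outgoing edges from {deploy,sign}; recursion stops.
Total rows emitted: 4.

4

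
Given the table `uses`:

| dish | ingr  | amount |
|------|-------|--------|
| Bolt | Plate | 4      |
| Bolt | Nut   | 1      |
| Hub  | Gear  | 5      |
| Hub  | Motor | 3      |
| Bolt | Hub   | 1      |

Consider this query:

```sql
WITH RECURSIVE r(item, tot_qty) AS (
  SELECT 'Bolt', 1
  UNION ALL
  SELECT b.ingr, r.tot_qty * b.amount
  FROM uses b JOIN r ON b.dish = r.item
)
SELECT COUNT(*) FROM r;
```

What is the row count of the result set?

6

Base: (Bolt, tot_qty=1).
Iteration 1: components of {Bolt} -> Hub = 1*1 = 1, Nut = 1*1 = 1, Plate = 1*4 = 4.
Iteration 2: components of {Hub,Nut,Plate} -> Gear = 1*5 = 5, Motor = 1*3 = 3.
Iteration 3: no further components; recursion stops.
Total rows emitted: 6.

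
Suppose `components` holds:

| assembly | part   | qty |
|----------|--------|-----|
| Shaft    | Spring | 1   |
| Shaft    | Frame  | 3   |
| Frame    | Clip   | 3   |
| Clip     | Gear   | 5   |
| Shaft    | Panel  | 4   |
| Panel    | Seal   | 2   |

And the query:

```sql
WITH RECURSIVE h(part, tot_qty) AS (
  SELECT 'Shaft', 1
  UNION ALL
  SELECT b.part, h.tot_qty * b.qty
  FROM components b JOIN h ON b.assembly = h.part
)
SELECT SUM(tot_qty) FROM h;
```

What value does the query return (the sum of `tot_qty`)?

Base: (Shaft, tot_qty=1).
Iteration 1: components of {Shaft} -> Frame = 1*3 = 3, Panel = 1*4 = 4, Spring = 1*1 = 1.
Iteration 2: components of {Frame,Panel,Spring} -> Clip = 3*3 = 9, Seal = 4*2 = 8.
Iteration 3: components of {Clip,Seal} -> Gear = 9*5 = 45.
Iteration 4: no further components; recursion stops.
SUM(tot_qty) = 1 + 1 + 3 + 4 + 9 + 8 + 45 = 71.

71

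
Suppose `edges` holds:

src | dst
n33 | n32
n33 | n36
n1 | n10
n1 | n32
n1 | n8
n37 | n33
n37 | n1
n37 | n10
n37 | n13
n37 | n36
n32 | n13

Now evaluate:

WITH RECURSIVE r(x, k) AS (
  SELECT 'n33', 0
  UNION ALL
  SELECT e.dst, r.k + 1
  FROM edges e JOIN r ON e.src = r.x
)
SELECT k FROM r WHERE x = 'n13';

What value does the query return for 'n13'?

Base: (n33, k=0).
Iteration 1: edges from {n33} -> (n32, k=1), (n36, k=1).
Iteration 2: edges from {n32,n36} -> (n13, k=2).
Iteration 3: no outgoing edges from {n13}; recursion stops.

2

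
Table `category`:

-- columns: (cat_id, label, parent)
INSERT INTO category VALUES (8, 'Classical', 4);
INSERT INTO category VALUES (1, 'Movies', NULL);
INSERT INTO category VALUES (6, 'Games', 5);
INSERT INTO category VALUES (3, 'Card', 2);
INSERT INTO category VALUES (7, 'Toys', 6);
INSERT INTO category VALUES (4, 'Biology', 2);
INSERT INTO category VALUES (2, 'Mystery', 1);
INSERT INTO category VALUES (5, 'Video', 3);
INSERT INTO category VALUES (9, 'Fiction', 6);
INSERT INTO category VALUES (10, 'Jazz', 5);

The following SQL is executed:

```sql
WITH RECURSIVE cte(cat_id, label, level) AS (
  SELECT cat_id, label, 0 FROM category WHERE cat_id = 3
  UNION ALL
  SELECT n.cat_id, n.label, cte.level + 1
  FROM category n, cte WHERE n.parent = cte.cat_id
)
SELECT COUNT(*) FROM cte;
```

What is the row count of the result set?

Base: cat_id=3 (Card) at level 0.
Iteration 1: rows with parent in {3} -> Video (id 5, level 1).
Iteration 2: rows with parent in {5} -> Games (id 6, level 2), Jazz (id 10, level 2).
Iteration 3: rows with parent in {6,10} -> Toys (id 7, level 3), Fiction (id 9, level 3).
Iteration 4: no rows with parent in {7,9}; recursion stops.
Total rows emitted: 6.

6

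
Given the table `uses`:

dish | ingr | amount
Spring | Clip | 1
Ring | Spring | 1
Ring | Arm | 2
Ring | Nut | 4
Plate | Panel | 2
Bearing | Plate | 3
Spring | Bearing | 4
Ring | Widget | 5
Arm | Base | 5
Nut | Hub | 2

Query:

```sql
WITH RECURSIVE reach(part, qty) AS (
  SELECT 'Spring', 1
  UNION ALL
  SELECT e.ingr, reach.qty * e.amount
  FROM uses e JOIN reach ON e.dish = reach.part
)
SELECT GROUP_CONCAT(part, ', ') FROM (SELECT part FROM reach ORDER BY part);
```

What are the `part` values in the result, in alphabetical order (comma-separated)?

Base: (Spring, qty=1).
Iteration 1: components of {Spring} -> Bearing = 1*4 = 4, Clip = 1*1 = 1.
Iteration 2: components of {Bearing,Clip} -> Plate = 4*3 = 12.
Iteration 3: components of {Plate} -> Panel = 12*2 = 24.
Iteration 4: no further components; recursion stops.

Bearing, Clip, Panel, Plate, Spring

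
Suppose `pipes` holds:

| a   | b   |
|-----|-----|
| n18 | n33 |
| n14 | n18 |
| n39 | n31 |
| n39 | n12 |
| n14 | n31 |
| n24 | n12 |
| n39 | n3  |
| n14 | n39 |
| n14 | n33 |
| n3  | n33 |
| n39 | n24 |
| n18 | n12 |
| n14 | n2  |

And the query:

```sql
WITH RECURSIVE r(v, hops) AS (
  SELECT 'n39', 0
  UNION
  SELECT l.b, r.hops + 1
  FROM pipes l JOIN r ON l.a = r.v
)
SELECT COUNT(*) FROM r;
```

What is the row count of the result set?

Base: (n39, hops=0).
Iteration 1: edges from {n39} -> (n12, hops=1), (n24, hops=1), (n3, hops=1), (n31, hops=1).
Iteration 2: edges from {n12,n24,n3,n31} -> (n12, hops=2), (n33, hops=2).
Iteration 3: no outgoing edges from {n12,n33}; recursion stops.
Total rows emitted: 7.

7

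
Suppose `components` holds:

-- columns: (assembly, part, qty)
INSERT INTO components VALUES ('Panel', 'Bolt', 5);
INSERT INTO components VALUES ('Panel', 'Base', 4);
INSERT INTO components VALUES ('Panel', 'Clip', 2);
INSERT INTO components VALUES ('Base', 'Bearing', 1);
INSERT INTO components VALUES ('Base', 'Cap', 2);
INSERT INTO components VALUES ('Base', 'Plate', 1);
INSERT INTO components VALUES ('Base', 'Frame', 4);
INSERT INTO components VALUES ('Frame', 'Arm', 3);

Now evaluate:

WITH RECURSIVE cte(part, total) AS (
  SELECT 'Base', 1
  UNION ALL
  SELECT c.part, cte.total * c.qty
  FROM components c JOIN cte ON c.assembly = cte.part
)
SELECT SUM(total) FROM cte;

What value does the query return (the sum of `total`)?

21

Base: (Base, total=1).
Iteration 1: components of {Base} -> Bearing = 1*1 = 1, Cap = 1*2 = 2, Frame = 1*4 = 4, Plate = 1*1 = 1.
Iteration 2: components of {Bearing,Cap,Frame,Plate} -> Arm = 4*3 = 12.
Iteration 3: no further components; recursion stops.
SUM(total) = 1 + 1 + 2 + 1 + 4 + 12 = 21.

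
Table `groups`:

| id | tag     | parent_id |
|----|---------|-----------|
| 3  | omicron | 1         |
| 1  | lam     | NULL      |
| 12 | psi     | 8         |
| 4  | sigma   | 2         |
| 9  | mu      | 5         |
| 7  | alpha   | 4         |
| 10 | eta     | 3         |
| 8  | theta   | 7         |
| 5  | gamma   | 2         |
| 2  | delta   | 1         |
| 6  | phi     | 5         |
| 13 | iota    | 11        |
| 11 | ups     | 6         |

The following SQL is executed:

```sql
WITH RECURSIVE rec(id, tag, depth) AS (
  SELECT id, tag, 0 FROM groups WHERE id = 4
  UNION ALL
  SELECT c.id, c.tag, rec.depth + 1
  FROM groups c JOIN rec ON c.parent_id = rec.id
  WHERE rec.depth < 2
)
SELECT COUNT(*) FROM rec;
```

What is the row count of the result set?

Base: id=4 (sigma) at depth 0.
Iteration 1: rows with parent_id in {4} -> alpha (id 7, depth 1).
Iteration 2: rows with parent_id in {7} -> theta (id 8, depth 2).
Iteration 3: depth < 2 fails for all current rows; recursion stops.
Total rows emitted: 3.

3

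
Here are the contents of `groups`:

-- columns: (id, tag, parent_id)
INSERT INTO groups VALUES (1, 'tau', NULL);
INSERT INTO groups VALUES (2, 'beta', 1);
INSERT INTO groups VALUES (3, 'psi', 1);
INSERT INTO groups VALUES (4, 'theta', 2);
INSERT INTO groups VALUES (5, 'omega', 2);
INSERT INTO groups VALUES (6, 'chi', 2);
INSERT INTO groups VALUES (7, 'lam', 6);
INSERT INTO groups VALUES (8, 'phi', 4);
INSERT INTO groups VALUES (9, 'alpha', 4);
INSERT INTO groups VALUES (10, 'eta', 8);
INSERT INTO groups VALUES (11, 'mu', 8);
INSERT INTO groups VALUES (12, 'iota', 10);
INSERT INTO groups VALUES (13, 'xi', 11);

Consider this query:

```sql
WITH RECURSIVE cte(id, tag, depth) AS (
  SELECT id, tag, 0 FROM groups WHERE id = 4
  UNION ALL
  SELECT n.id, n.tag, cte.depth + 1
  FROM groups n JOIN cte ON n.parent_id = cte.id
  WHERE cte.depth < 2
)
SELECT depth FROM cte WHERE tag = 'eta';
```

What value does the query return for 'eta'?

Base: id=4 (theta) at depth 0.
Iteration 1: rows with parent_id in {4} -> phi (id 8, depth 1), alpha (id 9, depth 1).
Iteration 2: rows with parent_id in {8,9} -> eta (id 10, depth 2), mu (id 11, depth 2).
Iteration 3: depth < 2 fails for all current rows; recursion stops.

2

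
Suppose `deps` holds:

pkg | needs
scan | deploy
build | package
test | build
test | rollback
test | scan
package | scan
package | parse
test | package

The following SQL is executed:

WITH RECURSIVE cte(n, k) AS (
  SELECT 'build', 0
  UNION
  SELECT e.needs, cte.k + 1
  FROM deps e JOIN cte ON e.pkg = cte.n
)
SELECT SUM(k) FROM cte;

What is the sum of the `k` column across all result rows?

8

Base: (build, k=0).
Iteration 1: edges from {build} -> (package, k=1).
Iteration 2: edges from {package} -> (parse, k=2), (scan, k=2).
Iteration 3: edges from {parse,scan} -> (deploy, k=3).
Iteration 4: no outgoing edges from {deploy}; recursion stops.
SUM(k) = 0 + 1 + 2 + 2 + 3 = 8.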